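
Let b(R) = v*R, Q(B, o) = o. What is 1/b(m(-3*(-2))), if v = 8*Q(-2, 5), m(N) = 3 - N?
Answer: -1/120 ≈ -0.0083333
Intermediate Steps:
v = 40 (v = 8*5 = 40)
b(R) = 40*R
1/b(m(-3*(-2))) = 1/(40*(3 - (-3)*(-2))) = 1/(40*(3 - 1*6)) = 1/(40*(3 - 6)) = 1/(40*(-3)) = 1/(-120) = -1/120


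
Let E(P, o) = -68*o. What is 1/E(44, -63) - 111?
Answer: -475523/4284 ≈ -111.00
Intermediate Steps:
1/E(44, -63) - 111 = 1/(-68*(-63)) - 111 = 1/4284 - 111 = -475523/4284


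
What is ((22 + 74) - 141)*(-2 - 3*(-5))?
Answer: -585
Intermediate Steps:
((22 + 74) - 141)*(-2 - 3*(-5)) = (96 - 141)*(-2 + 15) = -45*13 = -585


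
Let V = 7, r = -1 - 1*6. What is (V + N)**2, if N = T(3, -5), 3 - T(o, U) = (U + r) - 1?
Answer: 529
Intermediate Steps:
r = -7 (r = -1 - 6 = -7)
T(o, U) = 11 - U (T(o, U) = 3 - ((U - 7) - 1) = 3 - ((-7 + U) - 1) = 3 - (-8 + U) = 3 + (8 - U) = 11 - U)
N = 16 (N = 11 - 1*(-5) = 11 + 5 = 16)
(V + N)**2 = (7 + 16)**2 = 23**2 = 529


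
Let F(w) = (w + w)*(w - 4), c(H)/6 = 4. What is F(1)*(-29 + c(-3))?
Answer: 30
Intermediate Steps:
c(H) = 24 (c(H) = 6*4 = 24)
F(w) = 2*w*(-4 + w) (F(w) = (2*w)*(-4 + w) = 2*w*(-4 + w))
F(1)*(-29 + c(-3)) = (2*1*(-4 + 1))*(-29 + 24) = (2*1*(-3))*(-5) = -6*(-5) = 30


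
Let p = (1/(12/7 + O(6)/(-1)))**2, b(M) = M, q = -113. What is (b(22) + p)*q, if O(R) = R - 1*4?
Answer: -15481/4 ≈ -3870.3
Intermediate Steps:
O(R) = -4 + R (O(R) = R - 4 = -4 + R)
p = 49/4 (p = (1/(12/7 + (-4 + 6)/(-1)))**2 = (1/(12*(1/7) + 2*(-1)))**2 = (1/(12/7 - 2))**2 = (1/(-2/7))**2 = (-7/2)**2 = 49/4 ≈ 12.250)
(b(22) + p)*q = (22 + 49/4)*(-113) = (137/4)*(-113) = -15481/4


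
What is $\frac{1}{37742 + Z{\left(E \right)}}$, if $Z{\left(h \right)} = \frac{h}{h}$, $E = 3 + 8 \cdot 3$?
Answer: $\frac{1}{37743} \approx 2.6495 \cdot 10^{-5}$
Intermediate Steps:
$E = 27$ ($E = 3 + 24 = 27$)
$Z{\left(h \right)} = 1$
$\frac{1}{37742 + Z{\left(E \right)}} = \frac{1}{37742 + 1} = \frac{1}{37743}$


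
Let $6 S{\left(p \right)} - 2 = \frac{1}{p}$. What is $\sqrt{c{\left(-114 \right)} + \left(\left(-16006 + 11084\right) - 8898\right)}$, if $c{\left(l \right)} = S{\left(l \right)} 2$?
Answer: $\frac{i \sqrt{179596094}}{114} \approx 117.56 i$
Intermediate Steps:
$S{\left(p \right)} = \frac{1}{3} + \frac{1}{6 p}$
$c{\left(l \right)} = \frac{1 + 2 l}{3 l}$ ($c{\left(l \right)} = \frac{1 + 2 l}{6 l} 2 = \frac{1 + 2 l}{3 l}$)
$\sqrt{c{\left(-114 \right)} + \left(\left(-16006 + 11084\right) - 8898\right)} = \sqrt{\frac{1 + 2 \left(-114\right)}{3 \left(-114\right)} + \left(\left(-16006 + 11084\right) - 8898\right)} = \sqrt{\frac{1}{3} \left(- \frac{1}{114}\right) \left(1 - 228\right) - 13820} = \sqrt{\frac{1}{3} \left(- \frac{1}{114}\right) \left(-227\right) - 13820} = \sqrt{\frac{227}{342} - 13820} = \sqrt{- \frac{4726213}{342}} = \frac{i \sqrt{179596094}}{114}$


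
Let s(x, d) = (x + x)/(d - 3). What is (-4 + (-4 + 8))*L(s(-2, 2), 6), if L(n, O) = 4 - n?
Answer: 0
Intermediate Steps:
s(x, d) = 2*x/(-3 + d) (s(x, d) = (2*x)/(-3 + d) = 2*x/(-3 + d))
(-4 + (-4 + 8))*L(s(-2, 2), 6) = (-4 + (-4 + 8))*(4 - 2*(-2)/(-3 + 2)) = (-4 + 4)*(4 - 2*(-2)/(-1)) = 0*(4 - 2*(-2)*(-1)) = 0*(4 - 1*4) = 0*(4 - 4) = 0*0 = 0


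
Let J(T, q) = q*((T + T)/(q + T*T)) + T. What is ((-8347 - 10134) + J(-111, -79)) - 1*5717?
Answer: -148786620/6121 ≈ -24308.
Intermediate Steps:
J(T, q) = T + 2*T*q/(q + T²) (J(T, q) = q*((2*T)/(q + T²)) + T = q*(2*T/(q + T²)) + T = 2*T*q/(q + T²) + T = T + 2*T*q/(q + T²))
((-8347 - 10134) + J(-111, -79)) - 1*5717 = ((-8347 - 10134) - 111*((-111)² + 3*(-79))/(-79 + (-111)²)) - 1*5717 = (-18481 - 111*(12321 - 237)/(-79 + 12321)) - 5717 = (-18481 - 111*12084/12242) - 5717 = (-18481 - 111*1/12242*12084) - 5717 = (-18481 - 670662/6121) - 5717 = -113792863/6121 - 5717 = -148786620/6121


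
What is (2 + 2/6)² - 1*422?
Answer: -3749/9 ≈ -416.56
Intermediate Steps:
(2 + 2/6)² - 1*422 = (2 + 2*(⅙))² - 422 = (2 + ⅓)² - 422 = (7/3)² - 422 = 49/9 - 422 = -3749/9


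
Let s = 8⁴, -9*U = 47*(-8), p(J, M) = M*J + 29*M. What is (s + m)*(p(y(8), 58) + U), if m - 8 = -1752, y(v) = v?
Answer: 15436960/3 ≈ 5.1457e+6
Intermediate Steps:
p(J, M) = 29*M + J*M (p(J, M) = J*M + 29*M = 29*M + J*M)
U = 376/9 (U = -47*(-8)/9 = -⅑*(-376) = 376/9 ≈ 41.778)
s = 4096
m = -1744 (m = 8 - 1752 = -1744)
(s + m)*(p(y(8), 58) + U) = (4096 - 1744)*(58*(29 + 8) + 376/9) = 2352*(58*37 + 376/9) = 2352*(2146 + 376/9) = 2352*(19690/9) = 15436960/3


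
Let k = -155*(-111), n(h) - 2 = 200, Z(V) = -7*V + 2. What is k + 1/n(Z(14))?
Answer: 3475411/202 ≈ 17205.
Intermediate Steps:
Z(V) = 2 - 7*V
n(h) = 202 (n(h) = 2 + 200 = 202)
k = 17205
k + 1/n(Z(14)) = 17205 + 1/202 = 3475411/202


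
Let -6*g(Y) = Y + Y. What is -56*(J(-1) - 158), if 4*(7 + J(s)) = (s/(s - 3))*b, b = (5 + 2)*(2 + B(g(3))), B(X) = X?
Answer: 18431/2 ≈ 9215.5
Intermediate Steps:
g(Y) = -Y/3 (g(Y) = -(Y + Y)/6 = -Y/3)
b = 7 (b = (5 + 2)*(2 - ⅓*3) = 7*(2 - 1) = 7*1 = 7)
J(s) = -7 + 7*s/(4*(-3 + s)) (J(s) = -7 + ((s/(s - 3))*7)/4 = -7 + ((s/(-3 + s))*7)/4 = -7 + (7*s/(-3 + s))/4 = -7 + 7*s/(4*(-3 + s)))
-56*(J(-1) - 158) = -56*(21*(4 - 1*(-1))/(4*(-3 - 1)) - 158) = -56*((21/4)*(4 + 1)/(-4) - 158) = -56*((21/4)*(-¼)*5 - 158) = -56*(-105/16 - 158) = -56*(-2633/16) = 18431/2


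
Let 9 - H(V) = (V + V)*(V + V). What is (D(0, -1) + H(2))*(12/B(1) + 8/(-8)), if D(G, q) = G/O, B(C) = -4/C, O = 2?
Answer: 28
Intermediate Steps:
H(V) = 9 - 4*V² (H(V) = 9 - (V + V)*(V + V) = 9 - 2*V*2*V = 9 - 4*V²)
D(G, q) = G/2
(D(0, -1) + H(2))*(12/B(1) + 8/(-8)) = ((½)*0 + (9 - 4*2²))*(12/((-4/1)) + 8/(-8)) = (0 + (9 - 4*4))*(12/((-4*1)) + 8*(-⅛)) = (0 + (9 - 16))*(12/(-4) - 1) = (0 - 7)*(12*(-¼) - 1) = -7*(-3 - 1) = -7*(-4) = 28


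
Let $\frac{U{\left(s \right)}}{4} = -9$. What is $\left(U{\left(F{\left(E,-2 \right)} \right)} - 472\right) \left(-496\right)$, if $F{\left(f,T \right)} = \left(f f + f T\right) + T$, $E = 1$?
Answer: $251968$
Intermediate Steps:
$F{\left(f,T \right)} = T + f^{2} + T f$ ($F{\left(f,T \right)} = \left(f^{2} + T f\right) + T = T + f^{2} + T f$)
$U{\left(s \right)} = -36$ ($U{\left(s \right)} = 4 \left(-9\right) = -36$)
$\left(U{\left(F{\left(E,-2 \right)} \right)} - 472\right) \left(-496\right) = \left(-36 - 472\right) \left(-496\right) = \left(-508\right) \left(-496\right) = 251968$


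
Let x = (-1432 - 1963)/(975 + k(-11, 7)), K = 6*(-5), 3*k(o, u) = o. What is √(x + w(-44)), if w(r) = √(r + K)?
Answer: √(-29679090 + 8491396*I*√74)/2914 ≈ 1.7015 + 2.5279*I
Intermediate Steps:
k(o, u) = o/3
K = -30
w(r) = √(-30 + r) (w(r) = √(r - 30) = √(-30 + r))
x = -10185/2914 (x = (-1432 - 1963)/(975 + (⅓)*(-11)) = -3395/(975 - 11/3) = -3395/2914/3 = -3395*3/2914 = -10185/2914 ≈ -3.4952)
√(x + w(-44)) = √(-10185/2914 + √(-30 - 44)) = √(-10185/2914 + √(-74)) = √(-10185/2914 + I*√74)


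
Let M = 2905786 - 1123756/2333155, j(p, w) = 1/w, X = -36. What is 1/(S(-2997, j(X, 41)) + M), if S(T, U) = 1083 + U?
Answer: 95659355/278069169868654 ≈ 3.4401e-7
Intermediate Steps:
M = 6779648011074/2333155 (M = 2905786 - 1123756*1/2333155 = 2905786 - 1123756/2333155 = 6779648011074/2333155 ≈ 2.9058e+6)
1/(S(-2997, j(X, 41)) + M) = 1/((1083 + 1/41) + 6779648011074/2333155) = 1/(44404/41 + 6779648011074/2333155) = 1/(278069169868654/95659355) = 95659355/278069169868654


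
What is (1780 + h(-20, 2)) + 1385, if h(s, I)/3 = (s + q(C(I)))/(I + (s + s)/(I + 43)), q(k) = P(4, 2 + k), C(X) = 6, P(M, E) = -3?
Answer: 31029/10 ≈ 3102.9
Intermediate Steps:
q(k) = -3
h(s, I) = 3*(-3 + s)/(I + 2*s/(43 + I)) (h(s, I) = 3*((s - 3)/(I + (s + s)/(I + 43))) = 3*((-3 + s)/(I + (2*s)/(43 + I))) = 3*((-3 + s)/(I + 2*s/(43 + I))) = 3*(-3 + s)/(I + 2*s/(43 + I)))
(1780 + h(-20, 2)) + 1385 = (1780 + 3*(-129 - 3*2 + 43*(-20) + 2*(-20))/(2² + 2*(-20) + 43*2)) + 1385 = (1780 + 3*(-129 - 6 - 860 - 40)/(4 - 40 + 86)) + 1385 = (1780 + 3*(-1035)/50) + 1385 = (1780 + 3*(1/50)*(-1035)) + 1385 = (1780 - 621/10) + 1385 = 17179/10 + 1385 = 31029/10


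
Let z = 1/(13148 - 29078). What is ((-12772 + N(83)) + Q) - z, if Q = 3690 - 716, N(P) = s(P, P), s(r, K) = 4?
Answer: -156018419/15930 ≈ -9794.0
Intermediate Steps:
N(P) = 4
z = -1/15930 (z = 1/(-15930) = -1/15930 ≈ -6.2775e-5)
Q = 2974
((-12772 + N(83)) + Q) - z = ((-12772 + 4) + 2974) - 1*(-1/15930) = (-12768 + 2974) + 1/15930 = -9794 + 1/15930 = -156018419/15930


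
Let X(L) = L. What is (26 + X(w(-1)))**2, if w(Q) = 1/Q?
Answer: 625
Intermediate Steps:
(26 + X(w(-1)))**2 = (26 + 1/(-1))**2 = (26 - 1)**2 = 25**2 = 625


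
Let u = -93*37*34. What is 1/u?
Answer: -1/116994 ≈ -8.5474e-6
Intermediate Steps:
u = -116994 (u = -3441*34 = -116994)
1/u = 1/(-116994) = -1/116994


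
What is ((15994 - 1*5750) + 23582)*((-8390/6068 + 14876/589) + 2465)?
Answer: 75223645987347/893513 ≈ 8.4189e+7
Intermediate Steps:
((15994 - 1*5750) + 23582)*((-8390/6068 + 14876/589) + 2465) = ((15994 - 5750) + 23582)*((-8390*1/6068 + 14876*(1/589)) + 2465) = (10244 + 23582)*((-4195/3034 + 14876/589) + 2465) = 33826*(42662929/1787026 + 2465) = 33826*(4447682019/1787026) = 75223645987347/893513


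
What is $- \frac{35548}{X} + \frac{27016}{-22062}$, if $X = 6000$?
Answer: $- \frac{13143833}{1838500} \approx -7.1492$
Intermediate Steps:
$- \frac{35548}{X} + \frac{27016}{-22062} = - \frac{35548}{6000} + \frac{27016}{-22062} = \left(-35548\right) \frac{1}{6000} + 27016 \left(- \frac{1}{22062}\right) = - \frac{8887}{1500} - \frac{13508}{11031} = - \frac{13143833}{1838500}$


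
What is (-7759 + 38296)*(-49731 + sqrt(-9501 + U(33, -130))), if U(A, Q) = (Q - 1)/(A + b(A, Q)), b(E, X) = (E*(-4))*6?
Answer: -1518635547 + 346086*I*sqrt(4734642)/253 ≈ -1.5186e+9 + 2.9765e+6*I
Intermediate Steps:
b(E, X) = -24*E (b(E, X) = -4*E*6 = -24*E)
U(A, Q) = -(-1 + Q)/(23*A) (U(A, Q) = (Q - 1)/(A - 24*A) = (-1 + Q)/((-23*A)) = (-1 + Q)*(-1/(23*A)) = -(-1 + Q)/(23*A))
(-7759 + 38296)*(-49731 + sqrt(-9501 + U(33, -130))) = (-7759 + 38296)*(-49731 + sqrt(-9501 + (1/23)*(1 - 1*(-130))/33)) = 30537*(-49731 + sqrt(-9501 + (1/23)*(1/33)*(1 + 130))) = 30537*(-49731 + sqrt(-9501 + (1/23)*(1/33)*131)) = 30537*(-49731 + sqrt(-9501 + 131/759)) = 30537*(-49731 + sqrt(-7211128/759)) = 30537*(-49731 + 34*I*sqrt(4734642)/759) = -1518635547 + 346086*I*sqrt(4734642)/253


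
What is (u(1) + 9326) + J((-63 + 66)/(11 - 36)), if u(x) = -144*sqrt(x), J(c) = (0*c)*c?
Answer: 9182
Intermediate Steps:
J(c) = 0 (J(c) = 0*c = 0)
(u(1) + 9326) + J((-63 + 66)/(11 - 36)) = (-144*sqrt(1) + 9326) + 0 = (-144*1 + 9326) + 0 = (-144 + 9326) + 0 = 9182 + 0 = 9182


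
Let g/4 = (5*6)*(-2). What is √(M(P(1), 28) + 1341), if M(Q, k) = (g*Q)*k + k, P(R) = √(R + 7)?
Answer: √(1369 - 13440*√2) ≈ 132.81*I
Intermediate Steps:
P(R) = √(7 + R)
g = -240 (g = 4*((5*6)*(-2)) = 4*(30*(-2)) = 4*(-60) = -240)
M(Q, k) = k - 240*Q*k (M(Q, k) = (-240*Q)*k + k = -240*Q*k + k = k - 240*Q*k)
√(M(P(1), 28) + 1341) = √(28*(1 - 240*√(7 + 1)) + 1341) = √(28*(1 - 480*√2) + 1341) = √((28 - 13440*√2) + 1341) = √(1369 - 13440*√2)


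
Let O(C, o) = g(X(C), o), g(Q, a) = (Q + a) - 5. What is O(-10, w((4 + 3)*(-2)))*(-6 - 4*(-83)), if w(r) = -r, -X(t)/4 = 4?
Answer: -2282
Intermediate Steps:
X(t) = -16 (X(t) = -4*4 = -16)
g(Q, a) = -5 + Q + a
O(C, o) = -21 + o (O(C, o) = -5 - 16 + o = -21 + o)
O(-10, w((4 + 3)*(-2)))*(-6 - 4*(-83)) = (-21 - (4 + 3)*(-2))*(-6 - 4*(-83)) = (-21 - 7*(-2))*(-6 + 332) = (-21 - 1*(-14))*326 = (-21 + 14)*326 = -7*326 = -2282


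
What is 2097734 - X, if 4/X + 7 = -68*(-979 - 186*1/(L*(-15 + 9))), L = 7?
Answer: 973027622670/463847 ≈ 2.0977e+6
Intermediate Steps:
X = 28/463847 (X = 4/(-7 - 68*(-979 - 186*1/(7*(-15 + 9)))) = 4/(-7 - 68*(-979 - 186/(7*(-6)))) = 4/(-7 - 68*(-979 - 186/(-42))) = 4/(-7 - 68*(-979 - 186*(-1/42))) = 4/(-7 - 68*(-979 + 31/7)) = 4/(-7 - 68*(-6822/7)) = 4/(-7 + 463896/7) = 4/(463847/7) = 4*(7/463847) = 28/463847 ≈ 6.0365e-5)
2097734 - X = 2097734 - 1*28/463847 = 2097734 - 28/463847 = 973027622670/463847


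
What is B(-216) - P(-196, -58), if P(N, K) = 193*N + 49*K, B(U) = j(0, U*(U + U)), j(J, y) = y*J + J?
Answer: 40670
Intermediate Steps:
j(J, y) = J + J*y (j(J, y) = J*y + J = J + J*y)
B(U) = 0 (B(U) = 0*(1 + U*(U + U)) = 0*(1 + U*(2*U)) = 0*(1 + 2*U**2) = 0)
P(N, K) = 49*K + 193*N
B(-216) - P(-196, -58) = 0 - (49*(-58) + 193*(-196)) = 0 - (-2842 - 37828) = 0 - 1*(-40670) = 0 + 40670 = 40670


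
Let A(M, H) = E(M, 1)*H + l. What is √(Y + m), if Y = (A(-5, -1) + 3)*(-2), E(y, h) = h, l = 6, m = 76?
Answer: 2*√15 ≈ 7.7460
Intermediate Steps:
A(M, H) = 6 + H (A(M, H) = 1*H + 6 = H + 6 = 6 + H)
Y = -16 (Y = ((6 - 1) + 3)*(-2) = (5 + 3)*(-2) = 8*(-2) = -16)
√(Y + m) = √(-16 + 76) = √60 = 2*√15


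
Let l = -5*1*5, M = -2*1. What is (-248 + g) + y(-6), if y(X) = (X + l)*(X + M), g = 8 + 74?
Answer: 82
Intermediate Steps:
M = -2
g = 82
l = -25 (l = -5*5 = -25)
y(X) = (-25 + X)*(-2 + X) (y(X) = (X - 25)*(X - 2) = (-25 + X)*(-2 + X))
(-248 + g) + y(-6) = (-248 + 82) + (50 + (-6)² - 27*(-6)) = -166 + (50 + 36 + 162) = -166 + 248 = 82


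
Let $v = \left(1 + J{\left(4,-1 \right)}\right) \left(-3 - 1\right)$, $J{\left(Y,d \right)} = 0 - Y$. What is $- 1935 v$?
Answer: $-23220$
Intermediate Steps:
$J{\left(Y,d \right)} = - Y$
$v = 12$ ($v = \left(1 - 4\right) \left(-3 - 1\right) = \left(1 - 4\right) \left(-4\right) = \left(-3\right) \left(-4\right) = 12$)
$- 1935 v = \left(-1935\right) 12 = -23220$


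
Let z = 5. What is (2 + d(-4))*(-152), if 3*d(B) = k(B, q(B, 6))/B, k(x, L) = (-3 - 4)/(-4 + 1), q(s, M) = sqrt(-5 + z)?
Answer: -2470/9 ≈ -274.44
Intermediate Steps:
q(s, M) = 0 (q(s, M) = sqrt(-5 + 5) = sqrt(0) = 0)
k(x, L) = 7/3 (k(x, L) = -7/(-3) = -7*(-1/3) = 7/3)
d(B) = 7/(9*B) (d(B) = (7/(3*B))/3 = 7/(9*B))
(2 + d(-4))*(-152) = (2 + (7/9)/(-4))*(-152) = (2 + (7/9)*(-1/4))*(-152) = (2 - 7/36)*(-152) = (65/36)*(-152) = -2470/9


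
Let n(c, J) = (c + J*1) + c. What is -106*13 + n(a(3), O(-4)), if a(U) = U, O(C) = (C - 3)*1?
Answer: -1379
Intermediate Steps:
O(C) = -3 + C (O(C) = (-3 + C)*1 = -3 + C)
n(c, J) = J + 2*c (n(c, J) = (c + J) + c = (J + c) + c = J + 2*c)
-106*13 + n(a(3), O(-4)) = -106*13 + ((-3 - 4) + 2*3) = -1378 + (-7 + 6) = -1378 - 1 = -1379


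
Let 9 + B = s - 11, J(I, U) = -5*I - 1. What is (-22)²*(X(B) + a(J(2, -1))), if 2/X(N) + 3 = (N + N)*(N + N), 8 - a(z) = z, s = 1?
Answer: 1204764/131 ≈ 9196.7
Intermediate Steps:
J(I, U) = -1 - 5*I
B = -19 (B = -9 + (1 - 11) = -9 - 10 = -19)
a(z) = 8 - z
X(N) = 2/(-3 + 4*N²) (X(N) = 2/(-3 + (N + N)*(N + N)) = 2/(-3 + (2*N)*(2*N)) = 2/(-3 + 4*N²))
(-22)²*(X(B) + a(J(2, -1))) = (-22)²*(2/(-3 + 4*(-19)²) + (8 - (-1 - 5*2))) = 484*(2/(-3 + 4*361) + (8 - (-1 - 10))) = 484*(2/(-3 + 1444) + (8 - 1*(-11))) = 484*(2/1441 + (8 + 11)) = 484*(2*(1/1441) + 19) = 484*(2/1441 + 19) = 484*(27381/1441) = 1204764/131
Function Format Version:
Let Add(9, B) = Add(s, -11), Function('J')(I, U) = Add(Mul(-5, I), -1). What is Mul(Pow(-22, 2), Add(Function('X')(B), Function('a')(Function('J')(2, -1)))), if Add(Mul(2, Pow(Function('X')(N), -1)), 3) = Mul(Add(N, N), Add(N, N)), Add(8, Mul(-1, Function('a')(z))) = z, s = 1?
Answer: Rational(1204764, 131) ≈ 9196.7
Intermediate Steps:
Function('J')(I, U) = Add(-1, Mul(-5, I))
B = -19 (B = Add(-9, Add(1, -11)) = Add(-9, -10) = -19)
Function('a')(z) = Add(8, Mul(-1, z))
Function('X')(N) = Mul(2, Pow(Add(-3, Mul(4, Pow(N, 2))), -1)) (Function('X')(N) = Mul(2, Pow(Add(-3, Mul(Add(N, N), Add(N, N))), -1)) = Mul(2, Pow(Add(-3, Mul(Mul(2, N), Mul(2, N))), -1)) = Mul(2, Pow(Add(-3, Mul(4, Pow(N, 2))), -1)))
Mul(Pow(-22, 2), Add(Function('X')(B), Function('a')(Function('J')(2, -1)))) = Mul(Pow(-22, 2), Add(Mul(2, Pow(Add(-3, Mul(4, Pow(-19, 2))), -1)), Add(8, Mul(-1, Add(-1, Mul(-5, 2)))))) = Mul(484, Add(Mul(2, Pow(Add(-3, Mul(4, 361)), -1)), Add(8, Mul(-1, Add(-1, -10))))) = Mul(484, Add(Mul(2, Pow(Add(-3, 1444), -1)), Add(8, Mul(-1, -11)))) = Mul(484, Add(Mul(2, Pow(1441, -1)), Add(8, 11))) = Mul(484, Add(Mul(2, Rational(1, 1441)), 19)) = Mul(484, Add(Rational(2, 1441), 19)) = Mul(484, Rational(27381, 1441)) = Rational(1204764, 131)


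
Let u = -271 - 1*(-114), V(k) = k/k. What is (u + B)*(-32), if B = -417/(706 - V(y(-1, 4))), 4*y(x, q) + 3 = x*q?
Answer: 1185088/235 ≈ 5042.9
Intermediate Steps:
y(x, q) = -3/4 + q*x/4 (y(x, q) = -3/4 + (x*q)/4 = -3/4 + (q*x)/4 = -3/4 + q*x/4)
V(k) = 1
u = -157 (u = -271 + 114 = -157)
B = -139/235 (B = -417/(706 - 1*1) = -417/(706 - 1) = -417/705 = -417*1/705 = -139/235 ≈ -0.59149)
(u + B)*(-32) = (-157 - 139/235)*(-32) = -37034/235*(-32) = 1185088/235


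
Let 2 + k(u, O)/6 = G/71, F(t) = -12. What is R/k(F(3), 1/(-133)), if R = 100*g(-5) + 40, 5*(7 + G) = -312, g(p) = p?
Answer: 81650/3171 ≈ 25.749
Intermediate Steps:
G = -347/5 (G = -7 + (⅕)*(-312) = -7 - 312/5 = -347/5 ≈ -69.400)
k(u, O) = -6342/355 (k(u, O) = -12 + 6*(-347/5/71) = -12 + 6*(-347/5*1/71) = -12 + 6*(-347/355) = -12 - 2082/355 = -6342/355)
R = -460 (R = 100*(-5) + 40 = -500 + 40 = -460)
R/k(F(3), 1/(-133)) = -460/(-6342/355) = -460*(-355/6342) = 81650/3171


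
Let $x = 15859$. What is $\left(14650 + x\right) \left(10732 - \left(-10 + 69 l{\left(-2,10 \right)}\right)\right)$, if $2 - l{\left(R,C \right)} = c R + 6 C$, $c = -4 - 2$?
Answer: $475086148$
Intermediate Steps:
$c = -6$ ($c = -4 - 2 = -6$)
$l{\left(R,C \right)} = 2 - 6 C + 6 R$ ($l{\left(R,C \right)} = 2 - \left(- 6 R + 6 C\right) = 2 - 6 C + 6 R$)
$\left(14650 + x\right) \left(10732 - \left(-10 + 69 l{\left(-2,10 \right)}\right)\right) = \left(14650 + 15859\right) \left(10732 - \left(-10 + 69 \left(2 - 60 + 6 \left(-2\right)\right)\right)\right) = 30509 \left(10732 - \left(-10 + 69 \left(2 - 60 - 12\right)\right)\right) = 30509 \left(10732 + \left(10 - -4830\right)\right) = 30509 \left(10732 + \left(10 + 4830\right)\right) = 30509 \left(10732 + 4840\right) = 30509 \cdot 15572 = 475086148$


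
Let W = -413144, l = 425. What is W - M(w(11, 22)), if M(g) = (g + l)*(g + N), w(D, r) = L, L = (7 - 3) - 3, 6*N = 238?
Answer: -430468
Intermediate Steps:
N = 119/3 (N = (1/6)*238 = 119/3 ≈ 39.667)
L = 1 (L = 4 - 3 = 1)
w(D, r) = 1
M(g) = (425 + g)*(119/3 + g) (M(g) = (g + 425)*(g + 119/3) = (425 + g)*(119/3 + g))
W - M(w(11, 22)) = -413144 - (50575/3 + 1**2 + (1394/3)*1) = -413144 - (50575/3 + 1 + 1394/3) = -413144 - 1*17324 = -413144 - 17324 = -430468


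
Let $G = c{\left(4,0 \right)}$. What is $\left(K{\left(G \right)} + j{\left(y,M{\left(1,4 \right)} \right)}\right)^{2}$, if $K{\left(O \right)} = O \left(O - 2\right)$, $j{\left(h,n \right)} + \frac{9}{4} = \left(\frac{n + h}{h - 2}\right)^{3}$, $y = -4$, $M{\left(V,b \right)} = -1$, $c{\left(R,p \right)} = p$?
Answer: $\frac{130321}{46656} \approx 2.7932$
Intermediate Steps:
$G = 0$
$j{\left(h,n \right)} = - \frac{9}{4} + \frac{\left(h + n\right)^{3}}{\left(-2 + h\right)^{3}}$ ($j{\left(h,n \right)} = - \frac{9}{4} + \left(\frac{n + h}{h - 2}\right)^{3} = - \frac{9}{4} + \left(\frac{h + n}{-2 + h}\right)^{3} = - \frac{9}{4} + \frac{\left(h + n\right)^{3}}{\left(-2 + h\right)^{3}}$)
$K{\left(O \right)} = O \left(-2 + O\right)$
$\left(K{\left(G \right)} + j{\left(y,M{\left(1,4 \right)} \right)}\right)^{2} = \left(0 \left(-2 + 0\right) - \left(\frac{9}{4} - \frac{\left(-4 - 1\right)^{3}}{\left(-2 - 4\right)^{3}}\right)\right)^{2} = \left(0 \left(-2\right) - \left(\frac{9}{4} - \frac{\left(-5\right)^{3}}{-216}\right)\right)^{2} = \left(0 - \frac{361}{216}\right)^{2} = \left(- \frac{361}{216}\right)^{2} = \frac{130321}{46656}$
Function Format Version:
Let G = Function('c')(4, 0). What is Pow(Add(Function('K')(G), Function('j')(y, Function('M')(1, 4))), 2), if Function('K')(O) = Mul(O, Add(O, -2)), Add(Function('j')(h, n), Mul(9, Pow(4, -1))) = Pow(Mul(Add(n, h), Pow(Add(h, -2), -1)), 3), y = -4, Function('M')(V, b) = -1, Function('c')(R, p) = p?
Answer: Rational(130321, 46656) ≈ 2.7932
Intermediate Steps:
G = 0
Function('j')(h, n) = Add(Rational(-9, 4), Mul(Pow(Add(-2, h), -3), Pow(Add(h, n), 3))) (Function('j')(h, n) = Add(Rational(-9, 4), Pow(Mul(Add(n, h), Pow(Add(h, -2), -1)), 3)) = Add(Rational(-9, 4), Pow(Mul(Add(h, n), Pow(Add(-2, h), -1)), 3)) = Add(Rational(-9, 4), Pow(Mul(Pow(Add(-2, h), -1), Add(h, n)), 3)) = Add(Rational(-9, 4), Mul(Pow(Add(-2, h), -3), Pow(Add(h, n), 3))))
Function('K')(O) = Mul(O, Add(-2, O))
Pow(Add(Function('K')(G), Function('j')(y, Function('M')(1, 4))), 2) = Pow(Add(Mul(0, Add(-2, 0)), Add(Rational(-9, 4), Mul(Pow(Add(-2, -4), -3), Pow(Add(-4, -1), 3)))), 2) = Pow(Add(Mul(0, -2), Add(Rational(-9, 4), Mul(Pow(-6, -3), Pow(-5, 3)))), 2) = Pow(Add(0, Add(Rational(-9, 4), Mul(Rational(-1, 216), -125))), 2) = Pow(Add(0, Add(Rational(-9, 4), Rational(125, 216))), 2) = Pow(Add(0, Rational(-361, 216)), 2) = Pow(Rational(-361, 216), 2) = Rational(130321, 46656)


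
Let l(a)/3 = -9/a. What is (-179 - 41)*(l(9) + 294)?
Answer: -64020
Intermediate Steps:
l(a) = -27/a (l(a) = 3*(-9/a) = -27/a)
(-179 - 41)*(l(9) + 294) = (-179 - 41)*(-27/9 + 294) = -220*(-27*⅑ + 294) = -220*(-3 + 294) = -220*291 = -64020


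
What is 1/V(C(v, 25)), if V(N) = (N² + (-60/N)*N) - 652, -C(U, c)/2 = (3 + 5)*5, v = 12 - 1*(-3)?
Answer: 1/5688 ≈ 0.00017581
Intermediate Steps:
v = 15 (v = 12 + 3 = 15)
C(U, c) = -80 (C(U, c) = -2*(3 + 5)*5 = -16*5 = -2*40 = -80)
V(N) = -712 + N² (V(N) = (N² - 60) - 652 = (-60 + N²) - 652 = -712 + N²)
1/V(C(v, 25)) = 1/(-712 + (-80)²) = 1/(-712 + 6400) = 1/5688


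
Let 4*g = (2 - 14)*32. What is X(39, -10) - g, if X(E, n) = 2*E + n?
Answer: 164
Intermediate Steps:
X(E, n) = n + 2*E
g = -96 (g = ((2 - 14)*32)/4 = (-12*32)/4 = (¼)*(-384) = -96)
X(39, -10) - g = (-10 + 2*39) - 1*(-96) = (-10 + 78) + 96 = 68 + 96 = 164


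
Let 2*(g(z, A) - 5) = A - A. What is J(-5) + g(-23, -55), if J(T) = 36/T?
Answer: -11/5 ≈ -2.2000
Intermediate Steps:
g(z, A) = 5 (g(z, A) = 5 + (A - A)/2 = 5 + (1/2)*0 = 5 + 0 = 5)
J(-5) + g(-23, -55) = 36/(-5) + 5 = 36*(-1/5) + 5 = -36/5 + 5 = -11/5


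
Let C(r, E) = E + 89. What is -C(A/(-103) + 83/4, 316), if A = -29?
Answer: -405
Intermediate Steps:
C(r, E) = 89 + E
-C(A/(-103) + 83/4, 316) = -(89 + 316) = -1*405 = -405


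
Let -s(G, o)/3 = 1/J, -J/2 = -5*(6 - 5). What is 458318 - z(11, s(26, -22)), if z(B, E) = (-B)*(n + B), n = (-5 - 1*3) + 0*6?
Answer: 458351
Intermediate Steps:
J = 10 (J = -(-10)*(6 - 5) = -(-10) = -2*(-5) = 10)
s(G, o) = -3/10
n = -8 (n = (-5 - 3) + 0 = -8 + 0 = -8)
z(B, E) = -B*(-8 + B) (z(B, E) = (-B)*(-8 + B) = -B*(-8 + B))
458318 - z(11, s(26, -22)) = 458318 - 11*(8 - 1*11) = 458318 - 11*(8 - 11) = 458318 - 11*(-3) = 458318 - 1*(-33) = 458318 + 33 = 458351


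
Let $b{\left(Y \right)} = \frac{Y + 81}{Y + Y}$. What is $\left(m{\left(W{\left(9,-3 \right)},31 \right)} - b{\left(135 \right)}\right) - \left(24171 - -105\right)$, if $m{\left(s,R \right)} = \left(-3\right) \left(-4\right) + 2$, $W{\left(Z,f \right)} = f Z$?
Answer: $- \frac{121314}{5} \approx -24263.0$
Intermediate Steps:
$W{\left(Z,f \right)} = Z f$
$b{\left(Y \right)} = \frac{81 + Y}{2 Y}$
$m{\left(s,R \right)} = 14$ ($m{\left(s,R \right)} = 12 + 2 = 14$)
$\left(m{\left(W{\left(9,-3 \right)},31 \right)} - b{\left(135 \right)}\right) - \left(24171 - -105\right) = \left(14 - \frac{81 + 135}{2 \cdot 135}\right) - \left(24171 - -105\right) = \left(14 - \frac{1}{2} \cdot \frac{1}{135} \cdot 216\right) - \left(24171 + 105\right) = \left(14 - \frac{4}{5}\right) - 24276 = \frac{66}{5} - 24276 = - \frac{121314}{5}$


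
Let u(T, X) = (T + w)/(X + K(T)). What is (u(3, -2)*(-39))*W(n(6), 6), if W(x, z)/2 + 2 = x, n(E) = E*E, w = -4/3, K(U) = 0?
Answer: 2210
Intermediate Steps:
w = -4/3 (w = -4*⅓ = -4/3 ≈ -1.3333)
u(T, X) = (-4/3 + T)/X (u(T, X) = (T - 4/3)/(X + 0) = (-4/3 + T)/X)
n(E) = E²
W(x, z) = -4 + 2*x
(u(3, -2)*(-39))*W(n(6), 6) = (((-4/3 + 3)/(-2))*(-39))*(-4 + 2*6²) = (-½*5/3*(-39))*(-4 + 2*36) = (-⅚*(-39))*(-4 + 72) = (65/2)*68 = 2210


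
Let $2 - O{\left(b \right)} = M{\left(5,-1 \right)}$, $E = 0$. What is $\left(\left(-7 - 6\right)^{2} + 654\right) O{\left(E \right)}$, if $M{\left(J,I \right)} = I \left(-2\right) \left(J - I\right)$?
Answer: $-8230$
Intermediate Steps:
$M{\left(J,I \right)} = - 2 I \left(J - I\right)$
$O{\left(b \right)} = -10$ ($O{\left(b \right)} = 2 - 2 \left(-1\right) \left(-1 - 5\right) = 2 - 2 \left(-1\right) \left(-6\right) = 2 - 12 = -10$)
$\left(\left(-7 - 6\right)^{2} + 654\right) O{\left(E \right)} = \left(\left(-7 - 6\right)^{2} + 654\right) \left(-10\right) = \left(\left(-13\right)^{2} + 654\right) \left(-10\right) = \left(169 + 654\right) \left(-10\right) = 823 \left(-10\right) = -8230$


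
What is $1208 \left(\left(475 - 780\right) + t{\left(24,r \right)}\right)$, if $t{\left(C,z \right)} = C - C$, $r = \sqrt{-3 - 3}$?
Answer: $-368440$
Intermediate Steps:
$r = i \sqrt{6}$ ($r = \sqrt{-6} = i \sqrt{6} \approx 2.4495 i$)
$t{\left(C,z \right)} = 0$
$1208 \left(\left(475 - 780\right) + t{\left(24,r \right)}\right) = 1208 \left(\left(475 - 780\right) + 0\right) = 1208 \left(-305 + 0\right) = 1208 \left(-305\right) = -368440$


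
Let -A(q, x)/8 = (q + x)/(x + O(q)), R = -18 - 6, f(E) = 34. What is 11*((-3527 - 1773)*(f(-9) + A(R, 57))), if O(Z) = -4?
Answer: -1691800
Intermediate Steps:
R = -24
A(q, x) = -8*(q + x)/(-4 + x) (A(q, x) = -8*(q + x)/(x - 4) = -8*(q + x)/(-4 + x))
11*((-3527 - 1773)*(f(-9) + A(R, 57))) = 11*((-3527 - 1773)*(34 + 8*(-1*(-24) - 1*57)/(-4 + 57))) = 11*(-5300*(34 + 8*(24 - 57)/53)) = 11*(-5300*(34 + 8*(1/53)*(-33))) = 11*(-5300*(34 - 264/53)) = 11*(-5300*1538/53) = 11*(-153800) = -1691800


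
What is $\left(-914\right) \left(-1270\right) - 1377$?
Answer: $1159403$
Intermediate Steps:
$\left(-914\right) \left(-1270\right) - 1377 = 1160780 - 1377 = 1159403$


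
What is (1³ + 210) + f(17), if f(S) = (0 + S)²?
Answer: 500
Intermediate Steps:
f(S) = S²
(1³ + 210) + f(17) = (1³ + 210) + 17² = (1 + 210) + 289 = 211 + 289 = 500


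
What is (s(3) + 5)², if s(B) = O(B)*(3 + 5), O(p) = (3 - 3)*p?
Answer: 25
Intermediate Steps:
O(p) = 0 (O(p) = 0*p = 0)
s(B) = 0 (s(B) = 0*(3 + 5) = 0*8 = 0)
(s(3) + 5)² = (0 + 5)² = 5² = 25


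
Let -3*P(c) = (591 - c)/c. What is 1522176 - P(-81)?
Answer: 123296032/81 ≈ 1.5222e+6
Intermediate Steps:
P(c) = -(591 - c)/(3*c)
1522176 - P(-81) = 1522176 - (-591 - 81)/(3*(-81)) = 1522176 - (-1)*(-672)/(3*81) = 1522176 - 1*224/81 = 1522176 - 224/81 = 123296032/81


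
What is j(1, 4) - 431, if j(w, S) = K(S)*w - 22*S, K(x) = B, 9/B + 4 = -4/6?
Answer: -7293/14 ≈ -520.93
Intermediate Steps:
B = -27/14 (B = 9/(-4 - 4/6) = 9/(-4 - 4*1/6) = 9/(-4 - 2/3) = 9/(-14/3) = 9*(-3/14) = -27/14 ≈ -1.9286)
K(x) = -27/14
j(w, S) = -22*S - 27*w/14 (j(w, S) = -27*w/14 - 22*S = -22*S - 27*w/14)
j(1, 4) - 431 = (-22*4 - 27/14*1) - 431 = (-88 - 27/14) - 431 = -1259/14 - 431 = -7293/14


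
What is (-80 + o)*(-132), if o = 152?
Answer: -9504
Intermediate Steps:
(-80 + o)*(-132) = (-80 + 152)*(-132) = 72*(-132) = -9504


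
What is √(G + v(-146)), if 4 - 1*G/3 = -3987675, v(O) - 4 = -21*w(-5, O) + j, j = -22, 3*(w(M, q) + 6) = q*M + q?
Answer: √11959057 ≈ 3458.2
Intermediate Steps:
w(M, q) = -6 + q/3 + M*q/3 (w(M, q) = -6 + (q*M + q)/3 = -6 + (M*q + q)/3 = -6 + (q + M*q)/3 = -6 + (q/3 + M*q/3) = -6 + q/3 + M*q/3)
v(O) = 108 + 28*O (v(O) = 4 + (-21*(-6 + O/3 + (⅓)*(-5)*O) - 22) = 4 + (-21*(-6 + O/3 - 5*O/3) - 22) = 4 + (-21*(-6 - 4*O/3) - 22) = 4 + ((126 + 28*O) - 22) = 4 + (104 + 28*O) = 108 + 28*O)
G = 11963037 (G = 12 - 3*(-3987675) = 12 + 11963025 = 11963037)
√(G + v(-146)) = √(11963037 + (108 + 28*(-146))) = √(11963037 + (108 - 4088)) = √(11963037 - 3980) = √11959057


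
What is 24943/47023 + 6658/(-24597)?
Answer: 300443837/1156624731 ≈ 0.25976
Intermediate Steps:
24943/47023 + 6658/(-24597) = 24943*(1/47023) + 6658*(-1/24597) = 24943/47023 - 6658/24597 = 300443837/1156624731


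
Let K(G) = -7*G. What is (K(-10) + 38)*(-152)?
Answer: -16416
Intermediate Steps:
(K(-10) + 38)*(-152) = (-7*(-10) + 38)*(-152) = (70 + 38)*(-152) = 108*(-152) = -16416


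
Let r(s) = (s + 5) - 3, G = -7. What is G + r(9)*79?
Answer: 862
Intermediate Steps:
r(s) = 2 + s (r(s) = (5 + s) - 3 = 2 + s)
G + r(9)*79 = -7 + (2 + 9)*79 = -7 + 11*79 = -7 + 869 = 862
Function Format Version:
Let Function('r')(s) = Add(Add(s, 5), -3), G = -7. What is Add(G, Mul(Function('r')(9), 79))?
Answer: 862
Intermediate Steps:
Function('r')(s) = Add(2, s) (Function('r')(s) = Add(Add(5, s), -3) = Add(2, s))
Add(G, Mul(Function('r')(9), 79)) = Add(-7, Mul(Add(2, 9), 79)) = Add(-7, Mul(11, 79)) = Add(-7, 869) = 862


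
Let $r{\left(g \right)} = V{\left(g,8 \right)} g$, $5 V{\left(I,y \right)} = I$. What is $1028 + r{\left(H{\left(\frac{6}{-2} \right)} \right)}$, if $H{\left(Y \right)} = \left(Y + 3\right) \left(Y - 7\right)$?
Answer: $1028$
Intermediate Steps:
$V{\left(I,y \right)} = \frac{I}{5}$
$H{\left(Y \right)} = \left(-7 + Y\right) \left(3 + Y\right)$ ($H{\left(Y \right)} = \left(3 + Y\right) \left(-7 + Y\right) = \left(-7 + Y\right) \left(3 + Y\right)$)
$r{\left(g \right)} = \frac{g^{2}}{5}$ ($r{\left(g \right)} = \frac{g}{5} g = \frac{g^{2}}{5}$)
$1028 + r{\left(H{\left(\frac{6}{-2} \right)} \right)} = 1028 + \frac{\left(-21 + \left(\frac{6}{-2}\right)^{2} - 4 \frac{6}{-2}\right)^{2}}{5} = 1028 + \frac{\left(-21 + \left(6 \left(- \frac{1}{2}\right)\right)^{2} - 4 \cdot 6 \left(- \frac{1}{2}\right)\right)^{2}}{5} = 1028 + \frac{\left(-21 + \left(-3\right)^{2} - -12\right)^{2}}{5} = 1028 + \frac{\left(-21 + 9 + 12\right)^{2}}{5} = 1028 + \frac{0^{2}}{5} = 1028 + \frac{1}{5} \cdot 0 = 1028 + 0 = 1028$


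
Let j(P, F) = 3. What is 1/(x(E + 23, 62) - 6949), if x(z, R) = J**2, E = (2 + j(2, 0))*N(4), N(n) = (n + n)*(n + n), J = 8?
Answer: -1/6885 ≈ -0.00014524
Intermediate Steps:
N(n) = 4*n**2 (N(n) = (2*n)*(2*n) = 4*n**2)
E = 320 (E = (2 + 3)*(4*4**2) = 5*(4*16) = 5*64 = 320)
x(z, R) = 64 (x(z, R) = 8**2 = 64)
1/(x(E + 23, 62) - 6949) = 1/(64 - 6949) = 1/(-6885) = -1/6885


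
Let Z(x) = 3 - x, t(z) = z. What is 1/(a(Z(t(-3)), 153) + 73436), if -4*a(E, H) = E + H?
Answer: 4/293585 ≈ 1.3625e-5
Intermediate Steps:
a(E, H) = -E/4 - H/4 (a(E, H) = -(E + H)/4 = -E/4 - H/4)
1/(a(Z(t(-3)), 153) + 73436) = 1/((-(3 - 1*(-3))/4 - ¼*153) + 73436) = 1/((-(3 + 3)/4 - 153/4) + 73436) = 1/((-¼*6 - 153/4) + 73436) = 1/((-3/2 - 153/4) + 73436) = 1/(-159/4 + 73436) = 1/(293585/4) = 4/293585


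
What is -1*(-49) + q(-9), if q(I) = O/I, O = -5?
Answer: 446/9 ≈ 49.556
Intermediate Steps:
q(I) = -5/I
-1*(-49) + q(-9) = -1*(-49) - 5/(-9) = 49 - 5*(-1/9) = 49 + 5/9 = 446/9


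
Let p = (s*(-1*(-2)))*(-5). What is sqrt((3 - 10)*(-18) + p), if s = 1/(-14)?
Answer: sqrt(6209)/7 ≈ 11.257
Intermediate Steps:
s = -1/14 ≈ -0.071429
p = 5/7 (p = -(-1)*(-2)/14*(-5) = -1/14*2*(-5) = -1/7*(-5) = 5/7 ≈ 0.71429)
sqrt((3 - 10)*(-18) + p) = sqrt((3 - 10)*(-18) + 5/7) = sqrt(-7*(-18) + 5/7) = sqrt(126 + 5/7) = sqrt(887/7) = sqrt(6209)/7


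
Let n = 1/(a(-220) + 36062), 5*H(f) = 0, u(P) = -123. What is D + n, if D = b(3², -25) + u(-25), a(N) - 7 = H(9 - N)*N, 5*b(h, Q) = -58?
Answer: -24274432/180345 ≈ -134.60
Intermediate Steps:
b(h, Q) = -58/5 (b(h, Q) = (⅕)*(-58) = -58/5)
H(f) = 0 (H(f) = (⅕)*0 = 0)
a(N) = 7 (a(N) = 7 + 0*N = 7 + 0 = 7)
D = -673/5 (D = -58/5 - 123 = -673/5 ≈ -134.60)
n = 1/36069 (n = 1/(7 + 36062) = 1/36069 ≈ 2.7725e-5)
D + n = -673/5 + 1/36069 = -24274432/180345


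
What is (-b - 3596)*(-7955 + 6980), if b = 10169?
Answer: 13420875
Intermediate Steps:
(-b - 3596)*(-7955 + 6980) = (-1*10169 - 3596)*(-7955 + 6980) = (-10169 - 3596)*(-975) = -13765*(-975) = 13420875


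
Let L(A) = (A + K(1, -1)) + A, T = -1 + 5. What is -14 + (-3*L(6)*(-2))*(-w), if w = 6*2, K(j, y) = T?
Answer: -1166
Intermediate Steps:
T = 4
K(j, y) = 4
w = 12
L(A) = 4 + 2*A (L(A) = (A + 4) + A = (4 + A) + A = 4 + 2*A)
-14 + (-3*L(6)*(-2))*(-w) = -14 + (-3*(4 + 2*6)*(-2))*(-1*12) = -14 + (-3*(4 + 12)*(-2))*(-12) = -14 + (-3*16*(-2))*(-12) = -14 - 48*(-2)*(-12) = -14 + 96*(-12) = -14 - 1152 = -1166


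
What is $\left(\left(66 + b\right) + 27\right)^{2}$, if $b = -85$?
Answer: $64$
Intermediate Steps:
$\left(\left(66 + b\right) + 27\right)^{2} = \left(\left(66 - 85\right) + 27\right)^{2} = \left(-19 + 27\right)^{2} = 8^{2} = 64$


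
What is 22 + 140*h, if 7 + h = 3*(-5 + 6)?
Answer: -538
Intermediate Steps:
h = -4 (h = -7 + 3*(-5 + 6) = -7 + 3*1 = -7 + 3 = -4)
22 + 140*h = 22 + 140*(-4) = 22 - 560 = -538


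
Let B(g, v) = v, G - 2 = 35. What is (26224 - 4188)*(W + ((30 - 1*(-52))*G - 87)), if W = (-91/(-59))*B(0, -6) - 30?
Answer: 3780430052/59 ≈ 6.4075e+7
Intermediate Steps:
G = 37 (G = 2 + 35 = 37)
W = -2316/59 (W = -91/(-59)*(-6) - 30 = -91*(-1/59)*(-6) - 30 = (91/59)*(-6) - 30 = -546/59 - 30 = -2316/59 ≈ -39.254)
(26224 - 4188)*(W + ((30 - 1*(-52))*G - 87)) = (26224 - 4188)*(-2316/59 + ((30 - 1*(-52))*37 - 87)) = 22036*(-2316/59 + ((30 + 52)*37 - 87)) = 22036*(-2316/59 + (82*37 - 87)) = 22036*(-2316/59 + (3034 - 87)) = 22036*(-2316/59 + 2947) = 22036*(171557/59) = 3780430052/59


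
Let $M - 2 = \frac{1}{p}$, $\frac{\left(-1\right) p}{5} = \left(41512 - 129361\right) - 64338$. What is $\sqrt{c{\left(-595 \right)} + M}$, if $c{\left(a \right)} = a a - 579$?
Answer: $\frac{\sqrt{204654194091438735}}{760935} \approx 594.51$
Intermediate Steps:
$c{\left(a \right)} = -579 + a^{2}$ ($c{\left(a \right)} = a^{2} - 579 = -579 + a^{2}$)
$p = 760935$ ($p = - 5 \left(\left(41512 - 129361\right) - 64338\right) = - 5 \left(-87849 - 64338\right) = \left(-5\right) \left(-152187\right) = 760935$)
$M = \frac{1521871}{760935}$ ($M = 2 + \frac{1}{760935} = \frac{1521871}{760935} \approx 2.0$)
$\sqrt{c{\left(-595 \right)} + M} = \sqrt{\left(-579 + \left(-595\right)^{2}\right) + \frac{1521871}{760935}} = \sqrt{\left(-579 + 354025\right) + \frac{1521871}{760935}} = \sqrt{353446 + \frac{1521871}{760935}} = \sqrt{\frac{268950953881}{760935}} = \frac{\sqrt{204654194091438735}}{760935}$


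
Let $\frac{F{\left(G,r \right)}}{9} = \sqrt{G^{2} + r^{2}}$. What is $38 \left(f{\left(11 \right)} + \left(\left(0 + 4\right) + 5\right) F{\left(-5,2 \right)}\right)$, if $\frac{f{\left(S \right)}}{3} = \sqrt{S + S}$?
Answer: $114 \sqrt{22} + 3078 \sqrt{29} \approx 17110.0$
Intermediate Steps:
$f{\left(S \right)} = 3 \sqrt{2} \sqrt{S}$ ($f{\left(S \right)} = 3 \sqrt{S + S} = 3 \sqrt{2 S} = 3 \sqrt{2} \sqrt{S}$)
$F{\left(G,r \right)} = 9 \sqrt{G^{2} + r^{2}}$
$38 \left(f{\left(11 \right)} + \left(\left(0 + 4\right) + 5\right) F{\left(-5,2 \right)}\right) = 38 \left(3 \sqrt{2} \sqrt{11} + \left(\left(0 + 4\right) + 5\right) 9 \sqrt{\left(-5\right)^{2} + 2^{2}}\right) = 38 \left(3 \sqrt{22} + \left(4 + 5\right) 9 \sqrt{25 + 4}\right) = 38 \left(3 \sqrt{22} + 9 \cdot 9 \sqrt{29}\right) = 38 \left(3 \sqrt{22} + 81 \sqrt{29}\right) = 114 \sqrt{22} + 3078 \sqrt{29}$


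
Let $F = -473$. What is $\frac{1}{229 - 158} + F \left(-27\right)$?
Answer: $\frac{906742}{71} \approx 12771.0$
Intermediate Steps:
$\frac{1}{229 - 158} + F \left(-27\right) = \frac{1}{229 - 158} - -12771 = \frac{1}{71} + 12771 = \frac{906742}{71}$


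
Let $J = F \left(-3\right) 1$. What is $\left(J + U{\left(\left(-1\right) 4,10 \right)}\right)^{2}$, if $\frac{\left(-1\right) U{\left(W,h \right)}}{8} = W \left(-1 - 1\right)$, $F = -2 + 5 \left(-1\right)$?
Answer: $1849$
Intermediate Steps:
$F = -7$ ($F = -2 - 5 = -7$)
$U{\left(W,h \right)} = 16 W$ ($U{\left(W,h \right)} = - 8 W \left(-1 - 1\right) = - 8 W \left(-2\right) = - 8 \left(- 2 W\right) = 16 W$)
$J = 21$ ($J = \left(-7\right) \left(-3\right) 1 = 21 \cdot 1 = 21$)
$\left(J + U{\left(\left(-1\right) 4,10 \right)}\right)^{2} = \left(21 + 16 \left(\left(-1\right) 4\right)\right)^{2} = \left(21 + 16 \left(-4\right)\right)^{2} = \left(21 - 64\right)^{2} = \left(-43\right)^{2} = 1849$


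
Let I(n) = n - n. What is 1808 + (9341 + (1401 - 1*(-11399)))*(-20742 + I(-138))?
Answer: -459246814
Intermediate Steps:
I(n) = 0
1808 + (9341 + (1401 - 1*(-11399)))*(-20742 + I(-138)) = 1808 + (9341 + (1401 - 1*(-11399)))*(-20742 + 0) = 1808 + (9341 + (1401 + 11399))*(-20742) = 1808 + (9341 + 12800)*(-20742) = 1808 + 22141*(-20742) = 1808 - 459248622 = -459246814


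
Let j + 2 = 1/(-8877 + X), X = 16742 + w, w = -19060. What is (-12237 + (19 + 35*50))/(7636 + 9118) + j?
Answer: -246164037/93780515 ≈ -2.6249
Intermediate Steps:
X = -2318 (X = 16742 - 19060 = -2318)
j = -22391/11195 (j = -2 + 1/(-8877 - 2318) = -2 + 1/(-11195) = -2 - 1/11195 = -22391/11195 ≈ -2.0001)
(-12237 + (19 + 35*50))/(7636 + 9118) + j = (-12237 + (19 + 35*50))/(7636 + 9118) - 22391/11195 = (-12237 + (19 + 1750))/16754 - 22391/11195 = (-12237 + 1769)*(1/16754) - 22391/11195 = -10468*1/16754 - 22391/11195 = -5234/8377 - 22391/11195 = -246164037/93780515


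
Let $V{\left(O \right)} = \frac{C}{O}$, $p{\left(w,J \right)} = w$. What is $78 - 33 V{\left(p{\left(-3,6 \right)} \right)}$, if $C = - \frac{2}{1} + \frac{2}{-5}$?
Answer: $\frac{258}{5} \approx 51.6$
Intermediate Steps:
$C = - \frac{12}{5}$ ($C = \left(-2\right) 1 + 2 \left(- \frac{1}{5}\right) = -2 - \frac{2}{5} = - \frac{12}{5} \approx -2.4$)
$V{\left(O \right)} = - \frac{12}{5 O}$
$78 - 33 V{\left(p{\left(-3,6 \right)} \right)} = 78 - 33 \left(- \frac{12}{5 \left(-3\right)}\right) = 78 - 33 \left(\left(- \frac{12}{5}\right) \left(- \frac{1}{3}\right)\right) = 78 - \frac{132}{5} = \frac{258}{5}$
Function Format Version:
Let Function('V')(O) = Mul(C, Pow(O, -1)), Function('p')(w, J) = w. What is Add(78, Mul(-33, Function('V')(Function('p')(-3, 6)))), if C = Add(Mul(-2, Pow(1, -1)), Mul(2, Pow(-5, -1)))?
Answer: Rational(258, 5) ≈ 51.600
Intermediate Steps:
C = Rational(-12, 5) (C = Add(Mul(-2, 1), Mul(2, Rational(-1, 5))) = Add(-2, Rational(-2, 5)) = Rational(-12, 5) ≈ -2.4000)
Function('V')(O) = Mul(Rational(-12, 5), Pow(O, -1))
Add(78, Mul(-33, Function('V')(Function('p')(-3, 6)))) = Add(78, Mul(-33, Mul(Rational(-12, 5), Pow(-3, -1)))) = Add(78, Mul(-33, Mul(Rational(-12, 5), Rational(-1, 3)))) = Add(78, Mul(-33, Rational(4, 5))) = Add(78, Rational(-132, 5)) = Rational(258, 5)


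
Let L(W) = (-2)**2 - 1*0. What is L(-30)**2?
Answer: 16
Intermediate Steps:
L(W) = 4 (L(W) = 4 + 0 = 4)
L(-30)**2 = 4**2 = 16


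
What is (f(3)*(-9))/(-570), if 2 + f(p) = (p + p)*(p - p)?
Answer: -3/95 ≈ -0.031579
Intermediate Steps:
f(p) = -2 (f(p) = -2 + (p + p)*(p - p) = -2 + (2*p)*0 = -2 + 0 = -2)
(f(3)*(-9))/(-570) = -2*(-9)/(-570) = 18*(-1/570) = -3/95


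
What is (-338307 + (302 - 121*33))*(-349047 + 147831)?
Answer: 68815469568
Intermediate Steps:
(-338307 + (302 - 121*33))*(-349047 + 147831) = (-338307 + (302 - 3993))*(-201216) = (-338307 - 3691)*(-201216) = -341998*(-201216) = 68815469568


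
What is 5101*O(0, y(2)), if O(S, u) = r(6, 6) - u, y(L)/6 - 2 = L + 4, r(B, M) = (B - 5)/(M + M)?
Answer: -2933075/12 ≈ -2.4442e+5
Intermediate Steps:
r(B, M) = (-5 + B)/(2*M) (r(B, M) = (-5 + B)/((2*M)) = (-5 + B)*(1/(2*M)) = (-5 + B)/(2*M))
y(L) = 36 + 6*L (y(L) = 12 + 6*(L + 4) = 12 + 6*(4 + L) = 12 + (24 + 6*L) = 36 + 6*L)
O(S, u) = 1/12 - u (O(S, u) = (½)*(-5 + 6)/6 - u = (½)*(⅙)*1 - u = 1/12 - u)
5101*O(0, y(2)) = 5101*(1/12 - (36 + 6*2)) = 5101*(1/12 - (36 + 12)) = 5101*(1/12 - 1*48) = 5101*(1/12 - 48) = 5101*(-575/12) = -2933075/12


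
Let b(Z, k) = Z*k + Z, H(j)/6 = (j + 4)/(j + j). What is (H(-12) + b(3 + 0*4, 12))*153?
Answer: 6273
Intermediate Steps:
H(j) = 3*(4 + j)/j (H(j) = 6*((j + 4)/(j + j)) = 6*((4 + j)/((2*j))) = 6*((4 + j)*(1/(2*j))) = 6*((4 + j)/(2*j)) = 3*(4 + j)/j)
b(Z, k) = Z + Z*k
(H(-12) + b(3 + 0*4, 12))*153 = ((3 + 12/(-12)) + (3 + 0*4)*(1 + 12))*153 = ((3 + 12*(-1/12)) + (3 + 0)*13)*153 = ((3 - 1) + 3*13)*153 = (2 + 39)*153 = 41*153 = 6273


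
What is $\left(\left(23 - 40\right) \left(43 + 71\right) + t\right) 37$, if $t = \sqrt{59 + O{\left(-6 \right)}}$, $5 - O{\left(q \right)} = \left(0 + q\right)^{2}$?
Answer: $-71706 + 74 \sqrt{7} \approx -71510.0$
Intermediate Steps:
$O{\left(q \right)} = 5 - q^{2}$ ($O{\left(q \right)} = 5 - \left(0 + q\right)^{2} = 5 - q^{2}$)
$t = 2 \sqrt{7}$ ($t = \sqrt{59 + \left(5 - \left(-6\right)^{2}\right)} = \sqrt{59 + \left(5 - 36\right)} = \sqrt{59 - 31} = \sqrt{28} = 2 \sqrt{7} \approx 5.2915$)
$\left(\left(23 - 40\right) \left(43 + 71\right) + t\right) 37 = \left(\left(23 - 40\right) \left(43 + 71\right) + 2 \sqrt{7}\right) 37 = \left(\left(-17\right) 114 + 2 \sqrt{7}\right) 37 = \left(-1938 + 2 \sqrt{7}\right) 37 = -71706 + 74 \sqrt{7}$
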